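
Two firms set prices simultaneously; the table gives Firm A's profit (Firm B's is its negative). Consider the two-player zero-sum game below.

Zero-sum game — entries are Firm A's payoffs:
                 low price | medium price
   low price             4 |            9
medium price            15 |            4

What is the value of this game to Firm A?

119/16

Row minima are 4 and 4, so Firm A's maximin is 4; column maxima are 15 and 9, so Firm B's minimax is 9. These differ, so the equilibrium is in mixed strategies.
Let Firm A play low price with probability p. Firm B is indifferent when 4p + 15(1−p) = 9p + 4(1−p), giving p = 11/16.
Let Firm B play low price with probability q. Firm A is indifferent when 4q + 9(1−q) = 15q + 4(1−q), giving q = 5/16.
The value is 4·(5/16) + (9)·(11/16) = 119/16.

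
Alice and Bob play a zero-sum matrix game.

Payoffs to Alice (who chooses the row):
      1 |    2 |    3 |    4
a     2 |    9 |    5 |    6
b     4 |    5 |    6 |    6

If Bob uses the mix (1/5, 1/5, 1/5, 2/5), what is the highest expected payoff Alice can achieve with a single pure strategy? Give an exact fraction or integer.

a: (2)·(1/5) + (9)·(1/5) + (5)·(1/5) + (6)·(2/5) = 28/5.
b: (4)·(1/5) + (5)·(1/5) + (6)·(1/5) + (6)·(2/5) = 27/5.
The best pure response is a with expected payoff 28/5.

28/5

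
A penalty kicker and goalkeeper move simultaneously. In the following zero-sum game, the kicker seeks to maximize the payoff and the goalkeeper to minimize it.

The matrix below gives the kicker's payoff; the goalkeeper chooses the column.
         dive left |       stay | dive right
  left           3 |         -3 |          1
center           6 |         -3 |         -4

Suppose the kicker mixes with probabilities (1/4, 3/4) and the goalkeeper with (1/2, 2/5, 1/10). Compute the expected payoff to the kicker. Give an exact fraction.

23/20

Against (1/2, 2/5, 1/10), each row's expected payoff is left: 2/5; center: 7/5.
Taking the (1/4, 3/4)-weighted average: (1/4)·(2/5) + (3/4)·(7/5) = 23/20.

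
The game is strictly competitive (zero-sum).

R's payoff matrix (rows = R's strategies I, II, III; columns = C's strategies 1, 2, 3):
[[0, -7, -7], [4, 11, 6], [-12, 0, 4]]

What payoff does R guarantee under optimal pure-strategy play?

Row minima: -7, 4, -12 → R's maximin is 4.
Column maxima: 4, 11, 6 → C's minimax is 4.
They coincide at (II, 1), so the value is 4.

4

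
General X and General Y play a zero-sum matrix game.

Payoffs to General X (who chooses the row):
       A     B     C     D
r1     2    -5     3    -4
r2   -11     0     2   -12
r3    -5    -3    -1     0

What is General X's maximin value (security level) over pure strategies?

-5

The worst-case payoff for each row is r1: -5, r2: -12, r3: -5.
The best of these is -5.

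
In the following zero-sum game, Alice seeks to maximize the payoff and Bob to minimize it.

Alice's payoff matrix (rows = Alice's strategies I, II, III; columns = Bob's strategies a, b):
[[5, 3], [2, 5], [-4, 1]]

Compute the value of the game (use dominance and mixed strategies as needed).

Row III is strictly dominated by row II, so Alice never plays it.
The remaining 2×2 game on (I, II) × (a, b) has no saddle point. Let Alice play I with probability p; indifference gives 5p + 2(1−p) = 3p + 5(1−p), so p = 3/5.
Similarly Bob's optimal q on a is 2/5, and the value is 5·(2/5) + (3)·(3/5) = 19/5.

19/5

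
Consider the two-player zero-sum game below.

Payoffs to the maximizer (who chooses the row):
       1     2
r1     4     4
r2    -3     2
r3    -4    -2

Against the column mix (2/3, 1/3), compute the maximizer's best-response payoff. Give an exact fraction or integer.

r1: (4)·(2/3) + (4)·(1/3) = 4.
r2: (-3)·(2/3) + (2)·(1/3) = -4/3.
r3: (-4)·(2/3) + (-2)·(1/3) = -10/3.
The best pure response is r1 with expected payoff 4.

4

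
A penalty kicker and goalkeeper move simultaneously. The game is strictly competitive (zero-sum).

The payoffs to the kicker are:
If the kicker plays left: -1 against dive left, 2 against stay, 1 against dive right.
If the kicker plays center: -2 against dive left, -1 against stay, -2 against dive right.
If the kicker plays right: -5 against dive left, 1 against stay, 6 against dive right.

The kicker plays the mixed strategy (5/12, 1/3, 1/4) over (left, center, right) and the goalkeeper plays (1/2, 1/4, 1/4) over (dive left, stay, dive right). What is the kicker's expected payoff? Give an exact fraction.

Against (1/2, 1/4, 1/4), each row's expected payoff is left: 1/4; center: -7/4; right: -3/4.
Taking the (5/12, 1/3, 1/4)-weighted average: (5/12)·(1/4) + (1/3)·(-7/4) + (1/4)·(-3/4) = -2/3.

-2/3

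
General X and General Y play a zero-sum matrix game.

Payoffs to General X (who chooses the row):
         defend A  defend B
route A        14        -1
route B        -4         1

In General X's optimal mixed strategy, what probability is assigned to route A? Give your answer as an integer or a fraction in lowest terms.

1/4

Row minima are -1 and -4, so General X's maximin is -1; column maxima are 14 and 1, so General Y's minimax is 1. These differ, so the equilibrium is in mixed strategies.
Let General X play route A with probability p. General Y is indifferent when 14p − 4(1−p) = −p + (1−p), giving p = 1/4.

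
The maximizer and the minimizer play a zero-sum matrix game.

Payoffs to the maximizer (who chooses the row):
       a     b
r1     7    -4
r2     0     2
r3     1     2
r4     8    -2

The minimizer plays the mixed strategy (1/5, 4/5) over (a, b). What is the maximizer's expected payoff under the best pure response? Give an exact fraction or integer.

9/5

r1: (7)·(1/5) + (-4)·(4/5) = -9/5.
r2: (0)·(1/5) + (2)·(4/5) = 8/5.
r3: (1)·(1/5) + (2)·(4/5) = 9/5.
r4: (8)·(1/5) + (-2)·(4/5) = 0.
The best pure response is r3 with expected payoff 9/5.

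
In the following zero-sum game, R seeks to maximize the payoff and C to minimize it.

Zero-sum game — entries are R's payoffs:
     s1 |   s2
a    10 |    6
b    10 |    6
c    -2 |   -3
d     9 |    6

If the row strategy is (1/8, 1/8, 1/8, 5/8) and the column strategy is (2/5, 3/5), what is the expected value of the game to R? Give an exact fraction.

Against (2/5, 3/5), each row's expected payoff is a: 38/5; b: 38/5; c: -13/5; d: 36/5.
Taking the (1/8, 1/8, 1/8, 5/8)-weighted average: (1/8)·(38/5) + (1/8)·(38/5) + (1/8)·(-13/5) + (5/8)·(36/5) = 243/40.

243/40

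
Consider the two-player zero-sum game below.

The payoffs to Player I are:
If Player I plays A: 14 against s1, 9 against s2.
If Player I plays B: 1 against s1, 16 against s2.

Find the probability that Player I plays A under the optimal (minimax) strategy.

3/4

Row minima are 9 and 1, so Player I's maximin is 9; column maxima are 14 and 16, so Player II's minimax is 14. These differ, so the equilibrium is in mixed strategies.
Let Player I play A with probability p. Player II is indifferent when 14p + (1−p) = 9p + 16(1−p), giving p = 3/4.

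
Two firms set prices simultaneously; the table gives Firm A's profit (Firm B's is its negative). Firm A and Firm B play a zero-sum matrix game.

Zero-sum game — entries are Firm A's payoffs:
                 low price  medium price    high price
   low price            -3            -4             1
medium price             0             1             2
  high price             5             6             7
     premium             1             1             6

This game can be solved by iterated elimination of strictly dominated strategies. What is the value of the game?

Row medium price is strictly dominated by row high price (5>0, 6>1, 7>2); eliminate medium price.
Column high price is strictly dominated by low price for Firm B (-3<1, 5<7, 1<6); eliminate high price.
Row premium is strictly dominated by row high price (5>1, 6>1); eliminate premium.
Row low price is strictly dominated by row high price (5>-3, 6>-4); eliminate low price.
Column medium price is strictly dominated by low price for Firm B (5<6); eliminate medium price.
Only (high price, low price) remains, with payoff 5.

5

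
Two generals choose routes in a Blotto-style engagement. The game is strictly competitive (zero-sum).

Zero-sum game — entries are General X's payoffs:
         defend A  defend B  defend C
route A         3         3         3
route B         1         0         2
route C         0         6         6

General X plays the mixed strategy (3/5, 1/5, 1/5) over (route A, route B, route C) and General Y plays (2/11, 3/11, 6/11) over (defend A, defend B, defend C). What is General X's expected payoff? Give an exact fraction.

Against (2/11, 3/11, 6/11), each row's expected payoff is route A: 3; route B: 14/11; route C: 54/11.
Taking the (3/5, 1/5, 1/5)-weighted average: (3/5)·(3) + (1/5)·(14/11) + (1/5)·(54/11) = 167/55.

167/55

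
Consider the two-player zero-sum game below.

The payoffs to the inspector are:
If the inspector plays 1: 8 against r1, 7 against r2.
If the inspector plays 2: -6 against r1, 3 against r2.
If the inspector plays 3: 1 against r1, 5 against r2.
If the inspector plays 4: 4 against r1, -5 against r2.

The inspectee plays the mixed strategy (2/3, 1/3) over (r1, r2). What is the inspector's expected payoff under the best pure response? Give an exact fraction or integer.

1: (8)·(2/3) + (7)·(1/3) = 23/3.
2: (-6)·(2/3) + (3)·(1/3) = -3.
3: (1)·(2/3) + (5)·(1/3) = 7/3.
4: (4)·(2/3) + (-5)·(1/3) = 1.
The best pure response is 1 with expected payoff 23/3.

23/3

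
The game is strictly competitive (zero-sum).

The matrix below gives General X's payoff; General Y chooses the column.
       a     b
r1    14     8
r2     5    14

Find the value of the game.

Row minima are 8 and 5, so General X's maximin is 8; column maxima are 14 and 14, so General Y's minimax is 14. These differ, so the equilibrium is in mixed strategies.
Let General X play r1 with probability p. General Y is indifferent when 14p + 5(1−p) = 8p + 14(1−p), giving p = 3/5.
Let General Y play a with probability q. General X is indifferent when 14q + 8(1−q) = 5q + 14(1−q), giving q = 2/5.
The value is 14·(2/5) + (8)·(3/5) = 52/5.

52/5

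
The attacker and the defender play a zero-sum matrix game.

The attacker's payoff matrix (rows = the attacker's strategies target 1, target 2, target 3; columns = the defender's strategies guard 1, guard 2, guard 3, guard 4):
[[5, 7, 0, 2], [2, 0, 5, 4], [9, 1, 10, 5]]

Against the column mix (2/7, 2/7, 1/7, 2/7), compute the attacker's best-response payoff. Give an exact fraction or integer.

target 1: (5)·(2/7) + (7)·(2/7) + (0)·(1/7) + (2)·(2/7) = 4.
target 2: (2)·(2/7) + (0)·(2/7) + (5)·(1/7) + (4)·(2/7) = 17/7.
target 3: (9)·(2/7) + (1)·(2/7) + (10)·(1/7) + (5)·(2/7) = 40/7.
The best pure response is target 3 with expected payoff 40/7.

40/7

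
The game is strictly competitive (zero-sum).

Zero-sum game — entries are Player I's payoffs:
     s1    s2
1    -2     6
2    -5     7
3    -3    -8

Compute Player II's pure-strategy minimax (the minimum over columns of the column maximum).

-2

The worst case (largest entry) in each column is s1: -2, s2: 7.
The best (smallest) of these is -2.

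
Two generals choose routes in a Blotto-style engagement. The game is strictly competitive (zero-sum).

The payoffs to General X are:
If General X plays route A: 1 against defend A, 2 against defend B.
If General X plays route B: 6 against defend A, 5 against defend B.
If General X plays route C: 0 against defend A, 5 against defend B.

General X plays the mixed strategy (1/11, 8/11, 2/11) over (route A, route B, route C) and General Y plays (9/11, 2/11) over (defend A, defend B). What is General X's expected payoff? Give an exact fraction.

Against (9/11, 2/11), each row's expected payoff is route A: 13/11; route B: 64/11; route C: 10/11.
Taking the (1/11, 8/11, 2/11)-weighted average: (1/11)·(13/11) + (8/11)·(64/11) + (2/11)·(10/11) = 545/121.

545/121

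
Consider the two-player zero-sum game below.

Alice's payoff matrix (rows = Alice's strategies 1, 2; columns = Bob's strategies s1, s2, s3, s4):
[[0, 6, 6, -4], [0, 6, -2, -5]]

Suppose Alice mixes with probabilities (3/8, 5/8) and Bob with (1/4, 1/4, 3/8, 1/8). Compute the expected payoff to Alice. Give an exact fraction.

Against (1/4, 1/4, 3/8, 1/8), each row's expected payoff is 1: 13/4; 2: 1/8.
Taking the (3/8, 5/8)-weighted average: (3/8)·(13/4) + (5/8)·(1/8) = 83/64.

83/64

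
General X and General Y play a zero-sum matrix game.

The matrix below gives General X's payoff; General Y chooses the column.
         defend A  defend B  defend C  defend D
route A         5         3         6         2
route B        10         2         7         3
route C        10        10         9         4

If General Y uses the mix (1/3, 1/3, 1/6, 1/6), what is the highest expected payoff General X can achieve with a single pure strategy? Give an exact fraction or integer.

53/6

route A: (5)·(1/3) + (3)·(1/3) + (6)·(1/6) + (2)·(1/6) = 4.
route B: (10)·(1/3) + (2)·(1/3) + (7)·(1/6) + (3)·(1/6) = 17/3.
route C: (10)·(1/3) + (10)·(1/3) + (9)·(1/6) + (4)·(1/6) = 53/6.
The best pure response is route C with expected payoff 53/6.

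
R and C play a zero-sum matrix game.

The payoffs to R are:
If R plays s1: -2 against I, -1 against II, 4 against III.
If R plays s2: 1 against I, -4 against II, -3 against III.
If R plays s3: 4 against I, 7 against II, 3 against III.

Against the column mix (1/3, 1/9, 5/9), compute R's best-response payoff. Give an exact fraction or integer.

s1: (-2)·(1/3) + (-1)·(1/9) + (4)·(5/9) = 13/9.
s2: (1)·(1/3) + (-4)·(1/9) + (-3)·(5/9) = -16/9.
s3: (4)·(1/3) + (7)·(1/9) + (3)·(5/9) = 34/9.
The best pure response is s3 with expected payoff 34/9.

34/9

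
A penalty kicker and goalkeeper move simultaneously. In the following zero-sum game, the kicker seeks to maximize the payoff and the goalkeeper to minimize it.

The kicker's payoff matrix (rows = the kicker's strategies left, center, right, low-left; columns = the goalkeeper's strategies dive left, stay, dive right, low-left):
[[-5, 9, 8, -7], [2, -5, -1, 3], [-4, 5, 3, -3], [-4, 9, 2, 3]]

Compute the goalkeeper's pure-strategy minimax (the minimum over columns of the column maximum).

2

The worst case (largest entry) in each column is dive left: 2, stay: 9, dive right: 8, low-left: 3.
The best (smallest) of these is 2.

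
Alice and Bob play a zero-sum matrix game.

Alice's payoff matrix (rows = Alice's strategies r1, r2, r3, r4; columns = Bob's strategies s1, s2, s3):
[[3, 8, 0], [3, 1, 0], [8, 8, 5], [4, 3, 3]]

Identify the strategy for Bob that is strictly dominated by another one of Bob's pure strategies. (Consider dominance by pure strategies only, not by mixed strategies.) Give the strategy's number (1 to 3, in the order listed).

1

Bob prefers columns that give Alice less. Compare s1 with s3: 0 < 3, 0 < 3, 5 < 8, 3 < 4.
So s3 strictly dominates s1 for Bob; s1 is strictly dominated.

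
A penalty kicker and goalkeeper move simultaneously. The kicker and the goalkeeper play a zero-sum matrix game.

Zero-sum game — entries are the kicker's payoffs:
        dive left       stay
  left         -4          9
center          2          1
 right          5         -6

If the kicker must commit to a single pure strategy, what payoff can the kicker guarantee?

1

The worst-case payoff for each row is left: -4, center: 1, right: -6.
The best of these is 1.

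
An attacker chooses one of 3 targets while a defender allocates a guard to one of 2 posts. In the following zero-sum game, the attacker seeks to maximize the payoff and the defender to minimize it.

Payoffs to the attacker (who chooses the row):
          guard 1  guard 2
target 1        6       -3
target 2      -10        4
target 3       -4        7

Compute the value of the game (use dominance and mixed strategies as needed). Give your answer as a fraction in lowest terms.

3/2

Row target 2 is strictly dominated by row target 3, so the attacker never plays it.
The remaining 2×2 game on (target 1, target 3) × (guard 1, guard 2) has no saddle point. Let the attacker play target 1 with probability p; indifference gives 6p − 4(1−p) = −3p + 7(1−p), so p = 11/20.
Similarly the defender's optimal q on guard 1 is 1/2, and the value is 6·(1/2) + (-3)·(1/2) = 3/2.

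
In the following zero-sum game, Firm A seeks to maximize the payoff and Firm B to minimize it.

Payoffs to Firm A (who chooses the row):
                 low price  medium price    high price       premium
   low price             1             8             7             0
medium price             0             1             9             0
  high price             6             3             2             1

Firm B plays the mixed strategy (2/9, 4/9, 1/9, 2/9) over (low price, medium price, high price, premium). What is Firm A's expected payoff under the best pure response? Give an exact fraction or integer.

low price: (1)·(2/9) + (8)·(4/9) + (7)·(1/9) + (0)·(2/9) = 41/9.
medium price: (0)·(2/9) + (1)·(4/9) + (9)·(1/9) + (0)·(2/9) = 13/9.
high price: (6)·(2/9) + (3)·(4/9) + (2)·(1/9) + (1)·(2/9) = 28/9.
The best pure response is low price with expected payoff 41/9.

41/9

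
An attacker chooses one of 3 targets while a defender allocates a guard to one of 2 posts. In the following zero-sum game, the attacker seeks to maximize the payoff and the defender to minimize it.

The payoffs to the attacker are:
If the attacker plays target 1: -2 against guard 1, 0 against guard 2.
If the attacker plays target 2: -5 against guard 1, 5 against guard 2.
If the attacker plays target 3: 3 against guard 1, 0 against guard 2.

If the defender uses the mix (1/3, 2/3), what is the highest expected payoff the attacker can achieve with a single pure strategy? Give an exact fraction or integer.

5/3

target 1: (-2)·(1/3) + (0)·(2/3) = -2/3.
target 2: (-5)·(1/3) + (5)·(2/3) = 5/3.
target 3: (3)·(1/3) + (0)·(2/3) = 1.
The best pure response is target 2 with expected payoff 5/3.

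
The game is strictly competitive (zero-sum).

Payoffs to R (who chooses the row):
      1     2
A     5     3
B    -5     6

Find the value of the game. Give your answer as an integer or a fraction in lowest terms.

Row minima are 3 and -5, so R's maximin is 3; column maxima are 5 and 6, so C's minimax is 5. These differ, so the equilibrium is in mixed strategies.
Let R play A with probability p. C is indifferent when 5p − 5(1−p) = 3p + 6(1−p), giving p = 11/13.
Let C play 1 with probability q. R is indifferent when 5q + 3(1−q) = −5q + 6(1−q), giving q = 3/13.
The value is 5·(3/13) + (3)·(10/13) = 45/13.

45/13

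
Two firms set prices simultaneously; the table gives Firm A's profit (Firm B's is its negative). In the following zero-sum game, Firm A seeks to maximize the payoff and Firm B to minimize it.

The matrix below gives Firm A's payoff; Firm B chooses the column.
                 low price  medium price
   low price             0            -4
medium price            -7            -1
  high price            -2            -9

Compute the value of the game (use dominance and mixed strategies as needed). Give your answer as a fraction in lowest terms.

-14/5

Row high price is strictly dominated by row low price, so Firm A never plays it.
The remaining 2×2 game on (low price, medium price) × (low price, medium price) has no saddle point. Let Firm A play low price with probability p; indifference gives −7(1−p) = −4p − (1−p), so p = 3/5.
Similarly Firm B's optimal q on low price is 3/10, and the value is 0·(3/10) + (-4)·(7/10) = -14/5.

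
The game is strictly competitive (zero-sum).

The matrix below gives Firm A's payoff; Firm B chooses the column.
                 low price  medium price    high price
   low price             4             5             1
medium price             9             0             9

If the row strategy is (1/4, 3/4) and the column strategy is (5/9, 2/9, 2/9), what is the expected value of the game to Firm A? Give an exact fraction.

Against (5/9, 2/9, 2/9), each row's expected payoff is low price: 32/9; medium price: 7.
Taking the (1/4, 3/4)-weighted average: (1/4)·(32/9) + (3/4)·(7) = 221/36.

221/36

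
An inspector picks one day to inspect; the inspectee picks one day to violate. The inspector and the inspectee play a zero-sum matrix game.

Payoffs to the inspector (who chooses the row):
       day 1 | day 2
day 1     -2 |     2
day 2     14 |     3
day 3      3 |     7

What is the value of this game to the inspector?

Row day 1 is strictly dominated by row day 3, so the inspector never plays it.
The remaining 2×2 game on (day 2, day 3) × (day 1, day 2) has no saddle point. Let the inspector play day 2 with probability p; indifference gives 14p + 3(1−p) = 3p + 7(1−p), so p = 4/15.
Similarly the inspectee's optimal q on day 1 is 4/15, and the value is 14·(4/15) + (3)·(11/15) = 89/15.

89/15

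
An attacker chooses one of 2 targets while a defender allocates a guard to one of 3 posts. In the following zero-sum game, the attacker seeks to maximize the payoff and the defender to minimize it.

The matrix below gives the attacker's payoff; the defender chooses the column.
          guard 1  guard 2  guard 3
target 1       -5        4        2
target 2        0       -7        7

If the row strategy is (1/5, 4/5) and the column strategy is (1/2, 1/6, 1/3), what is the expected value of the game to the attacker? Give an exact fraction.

Against (1/2, 1/6, 1/3), each row's expected payoff is target 1: -7/6; target 2: 7/6.
Taking the (1/5, 4/5)-weighted average: (1/5)·(-7/6) + (4/5)·(7/6) = 7/10.

7/10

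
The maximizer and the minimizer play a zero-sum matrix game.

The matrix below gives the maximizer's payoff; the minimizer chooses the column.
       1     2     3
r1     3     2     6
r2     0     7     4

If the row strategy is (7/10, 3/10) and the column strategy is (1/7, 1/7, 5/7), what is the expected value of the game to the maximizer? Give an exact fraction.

163/35

Against (1/7, 1/7, 5/7), each row's expected payoff is r1: 5; r2: 27/7.
Taking the (7/10, 3/10)-weighted average: (7/10)·(5) + (3/10)·(27/7) = 163/35.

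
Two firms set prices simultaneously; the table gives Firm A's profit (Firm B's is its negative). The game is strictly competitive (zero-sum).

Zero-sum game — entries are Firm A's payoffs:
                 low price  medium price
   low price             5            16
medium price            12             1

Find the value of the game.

17/2

Row minima are 5 and 1, so Firm A's maximin is 5; column maxima are 12 and 16, so Firm B's minimax is 12. These differ, so the equilibrium is in mixed strategies.
Let Firm A play low price with probability p. Firm B is indifferent when 5p + 12(1−p) = 16p + (1−p), giving p = 1/2.
Let Firm B play low price with probability q. Firm A is indifferent when 5q + 16(1−q) = 12q + (1−q), giving q = 15/22.
The value is 5·(15/22) + (16)·(7/22) = 17/2.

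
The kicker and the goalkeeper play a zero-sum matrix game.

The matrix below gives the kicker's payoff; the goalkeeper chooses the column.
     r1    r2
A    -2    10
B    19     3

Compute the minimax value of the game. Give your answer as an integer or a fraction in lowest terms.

7

Row minima are -2 and 3, so the kicker's maximin is 3; column maxima are 19 and 10, so the goalkeeper's minimax is 10. These differ, so the equilibrium is in mixed strategies.
Let the kicker play A with probability p. The goalkeeper is indifferent when −2p + 19(1−p) = 10p + 3(1−p), giving p = 4/7.
Let the goalkeeper play r1 with probability q. The kicker is indifferent when −2q + 10(1−q) = 19q + 3(1−q), giving q = 1/4.
The value is -2·(1/4) + (10)·(3/4) = 7.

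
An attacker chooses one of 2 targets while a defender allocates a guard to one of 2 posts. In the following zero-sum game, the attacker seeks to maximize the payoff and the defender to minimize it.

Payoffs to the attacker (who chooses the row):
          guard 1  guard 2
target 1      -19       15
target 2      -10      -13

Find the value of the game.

-397/37

Row minima are -19 and -13, so the attacker's maximin is -13; column maxima are -10 and 15, so the defender's minimax is -10. These differ, so the equilibrium is in mixed strategies.
Let the attacker play target 1 with probability p. The defender is indifferent when −19p − 10(1−p) = 15p − 13(1−p), giving p = 3/37.
Let the defender play guard 1 with probability q. The attacker is indifferent when −19q + 15(1−q) = −10q − 13(1−q), giving q = 28/37.
The value is -19·(28/37) + (15)·(9/37) = -397/37.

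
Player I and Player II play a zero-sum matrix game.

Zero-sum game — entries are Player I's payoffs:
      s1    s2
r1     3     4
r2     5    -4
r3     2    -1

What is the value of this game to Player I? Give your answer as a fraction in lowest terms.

Row r3 is strictly dominated by row r1, so Player I never plays it.
The remaining 2×2 game on (r1, r2) × (s1, s2) has no saddle point. Let Player I play r1 with probability p; indifference gives 3p + 5(1−p) = 4p − 4(1−p), so p = 9/10.
Similarly Player II's optimal q on s1 is 4/5, and the value is 3·(4/5) + (4)·(1/5) = 16/5.

16/5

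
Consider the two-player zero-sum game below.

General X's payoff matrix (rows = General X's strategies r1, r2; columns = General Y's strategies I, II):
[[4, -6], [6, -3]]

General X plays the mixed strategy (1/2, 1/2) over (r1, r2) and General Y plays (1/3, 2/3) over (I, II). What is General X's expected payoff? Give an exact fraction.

Against (1/3, 2/3), each row's expected payoff is r1: -8/3; r2: 0.
Taking the (1/2, 1/2)-weighted average: (1/2)·(-8/3) + (1/2)·(0) = -4/3.

-4/3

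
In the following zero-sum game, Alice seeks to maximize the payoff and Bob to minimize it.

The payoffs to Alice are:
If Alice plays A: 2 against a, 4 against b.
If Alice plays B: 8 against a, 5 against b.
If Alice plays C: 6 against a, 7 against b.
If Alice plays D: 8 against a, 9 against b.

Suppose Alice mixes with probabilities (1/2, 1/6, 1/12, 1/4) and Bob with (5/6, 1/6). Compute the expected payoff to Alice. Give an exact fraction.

179/36

Against (5/6, 1/6), each row's expected payoff is A: 7/3; B: 15/2; C: 37/6; D: 49/6.
Taking the (1/2, 1/6, 1/12, 1/4)-weighted average: (1/2)·(7/3) + (1/6)·(15/2) + (1/12)·(37/6) + (1/4)·(49/6) = 179/36.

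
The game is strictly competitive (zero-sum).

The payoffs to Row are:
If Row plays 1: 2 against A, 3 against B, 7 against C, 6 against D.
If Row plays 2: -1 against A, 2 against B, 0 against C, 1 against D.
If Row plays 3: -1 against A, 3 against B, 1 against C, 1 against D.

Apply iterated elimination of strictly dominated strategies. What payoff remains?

2

Column D is strictly dominated by A for Column (2<6, -1<1, -1<1); eliminate D.
Row 2 is strictly dominated by row 1 (2>-1, 3>2, 7>0); eliminate 2.
Column B is strictly dominated by A for Column (2<3, -1<3); eliminate B.
Row 3 is strictly dominated by row 1 (2>-1, 7>1); eliminate 3.
Column C is strictly dominated by A for Column (2<7); eliminate C.
Only (1, A) remains, with payoff 2.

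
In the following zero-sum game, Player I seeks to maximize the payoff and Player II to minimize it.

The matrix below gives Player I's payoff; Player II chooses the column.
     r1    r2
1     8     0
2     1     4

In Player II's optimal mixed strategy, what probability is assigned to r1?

Row minima are 0 and 1, so Player I's maximin is 1; column maxima are 8 and 4, so Player II's minimax is 4. These differ, so the equilibrium is in mixed strategies.
Let Player II play r1 with probability q. Player I is indifferent when 8q = q + 4(1−q), giving q = 4/11.

4/11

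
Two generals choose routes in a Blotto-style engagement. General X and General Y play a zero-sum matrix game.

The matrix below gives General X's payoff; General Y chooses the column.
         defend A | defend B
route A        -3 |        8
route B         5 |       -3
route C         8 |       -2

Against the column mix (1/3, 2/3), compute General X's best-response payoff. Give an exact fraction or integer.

route A: (-3)·(1/3) + (8)·(2/3) = 13/3.
route B: (5)·(1/3) + (-3)·(2/3) = -1/3.
route C: (8)·(1/3) + (-2)·(2/3) = 4/3.
The best pure response is route A with expected payoff 13/3.

13/3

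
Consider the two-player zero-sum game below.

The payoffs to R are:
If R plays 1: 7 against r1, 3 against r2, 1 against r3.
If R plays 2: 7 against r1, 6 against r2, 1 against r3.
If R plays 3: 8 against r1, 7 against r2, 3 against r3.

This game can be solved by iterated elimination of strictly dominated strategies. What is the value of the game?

3

Row 2 is strictly dominated by row 3 (8>7, 7>6, 3>1); eliminate 2.
Row 1 is strictly dominated by row 3 (8>7, 7>3, 3>1); eliminate 1.
Column r1 is strictly dominated by r2 for C (7<8); eliminate r1.
Column r2 is strictly dominated by r3 for C (3<7); eliminate r2.
Only (3, r3) remains, with payoff 3.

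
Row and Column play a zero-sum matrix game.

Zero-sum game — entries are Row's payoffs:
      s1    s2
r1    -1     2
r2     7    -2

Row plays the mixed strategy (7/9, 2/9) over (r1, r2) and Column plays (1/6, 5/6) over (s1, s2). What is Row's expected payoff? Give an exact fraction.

Against (1/6, 5/6), each row's expected payoff is r1: 3/2; r2: -1/2.
Taking the (7/9, 2/9)-weighted average: (7/9)·(3/2) + (2/9)·(-1/2) = 19/18.

19/18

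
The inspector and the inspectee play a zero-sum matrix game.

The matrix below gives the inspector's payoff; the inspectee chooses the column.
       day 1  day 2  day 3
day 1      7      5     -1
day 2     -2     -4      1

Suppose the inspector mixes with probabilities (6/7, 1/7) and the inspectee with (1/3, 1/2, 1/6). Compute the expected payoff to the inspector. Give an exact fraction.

51/14

Against (1/3, 1/2, 1/6), each row's expected payoff is day 1: 14/3; day 2: -5/2.
Taking the (6/7, 1/7)-weighted average: (6/7)·(14/3) + (1/7)·(-5/2) = 51/14.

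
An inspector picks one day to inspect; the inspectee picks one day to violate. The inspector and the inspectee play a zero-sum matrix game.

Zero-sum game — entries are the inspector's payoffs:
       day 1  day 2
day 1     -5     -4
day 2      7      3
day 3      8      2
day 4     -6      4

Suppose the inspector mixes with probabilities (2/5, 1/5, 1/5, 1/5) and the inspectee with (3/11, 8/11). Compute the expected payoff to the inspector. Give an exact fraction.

1/11

Against (3/11, 8/11), each row's expected payoff is day 1: -47/11; day 2: 45/11; day 3: 40/11; day 4: 14/11.
Taking the (2/5, 1/5, 1/5, 1/5)-weighted average: (2/5)·(-47/11) + (1/5)·(45/11) + (1/5)·(40/11) + (1/5)·(14/11) = 1/11.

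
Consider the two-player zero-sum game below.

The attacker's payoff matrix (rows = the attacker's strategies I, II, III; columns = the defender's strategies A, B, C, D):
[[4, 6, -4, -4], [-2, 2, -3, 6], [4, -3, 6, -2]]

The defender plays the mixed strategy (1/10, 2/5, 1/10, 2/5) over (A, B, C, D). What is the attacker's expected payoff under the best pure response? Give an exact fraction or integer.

I: (4)·(1/10) + (6)·(2/5) + (-4)·(1/10) + (-4)·(2/5) = 4/5.
II: (-2)·(1/10) + (2)·(2/5) + (-3)·(1/10) + (6)·(2/5) = 27/10.
III: (4)·(1/10) + (-3)·(2/5) + (6)·(1/10) + (-2)·(2/5) = -1.
The best pure response is II with expected payoff 27/10.

27/10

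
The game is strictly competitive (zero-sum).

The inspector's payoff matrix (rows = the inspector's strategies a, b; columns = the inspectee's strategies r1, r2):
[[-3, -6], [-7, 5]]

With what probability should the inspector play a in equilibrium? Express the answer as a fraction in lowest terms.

Row minima are -6 and -7, so the inspector's maximin is -6; column maxima are -3 and 5, so the inspectee's minimax is -3. These differ, so the equilibrium is in mixed strategies.
Let the inspector play a with probability p. The inspectee is indifferent when −3p − 7(1−p) = −6p + 5(1−p), giving p = 4/5.

4/5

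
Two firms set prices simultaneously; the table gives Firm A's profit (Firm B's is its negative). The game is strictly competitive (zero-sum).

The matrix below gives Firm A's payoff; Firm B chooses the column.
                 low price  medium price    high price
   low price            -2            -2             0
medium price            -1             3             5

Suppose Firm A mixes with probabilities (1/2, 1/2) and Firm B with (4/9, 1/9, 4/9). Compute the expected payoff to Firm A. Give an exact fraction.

Against (4/9, 1/9, 4/9), each row's expected payoff is low price: -10/9; medium price: 19/9.
Taking the (1/2, 1/2)-weighted average: (1/2)·(-10/9) + (1/2)·(19/9) = 1/2.

1/2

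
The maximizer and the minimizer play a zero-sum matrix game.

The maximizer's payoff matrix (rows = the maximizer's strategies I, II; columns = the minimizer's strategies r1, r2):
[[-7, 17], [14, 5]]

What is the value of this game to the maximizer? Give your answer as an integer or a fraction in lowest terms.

91/11

Row minima are -7 and 5, so the maximizer's maximin is 5; column maxima are 14 and 17, so the minimizer's minimax is 14. These differ, so the equilibrium is in mixed strategies.
Let the maximizer play I with probability p. The minimizer is indifferent when −7p + 14(1−p) = 17p + 5(1−p), giving p = 3/11.
Let the minimizer play r1 with probability q. The maximizer is indifferent when −7q + 17(1−q) = 14q + 5(1−q), giving q = 4/11.
The value is -7·(4/11) + (17)·(7/11) = 91/11.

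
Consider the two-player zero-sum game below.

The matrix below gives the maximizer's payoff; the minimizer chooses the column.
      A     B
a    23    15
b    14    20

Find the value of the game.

Row minima are 15 and 14, so the maximizer's maximin is 15; column maxima are 23 and 20, so the minimizer's minimax is 20. These differ, so the equilibrium is in mixed strategies.
Let the maximizer play a with probability p. The minimizer is indifferent when 23p + 14(1−p) = 15p + 20(1−p), giving p = 3/7.
Let the minimizer play A with probability q. The maximizer is indifferent when 23q + 15(1−q) = 14q + 20(1−q), giving q = 5/14.
The value is 23·(5/14) + (15)·(9/14) = 125/7.

125/7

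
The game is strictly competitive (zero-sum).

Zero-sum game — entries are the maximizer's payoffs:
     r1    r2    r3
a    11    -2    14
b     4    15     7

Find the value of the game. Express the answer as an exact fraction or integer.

Column r3 is strictly dominated by r1 for the minimizer (it gives the maximizer more in every row).
The remaining 2×2 game on (a, b) × (r1, r2) has no saddle point. Let the maximizer play a with probability p; indifference gives 11p + 4(1−p) = −2p + 15(1−p), so p = 11/24.
Similarly the minimizer's optimal q on r1 is 17/24, and the value is 11·(17/24) + (-2)·(7/24) = 173/24.

173/24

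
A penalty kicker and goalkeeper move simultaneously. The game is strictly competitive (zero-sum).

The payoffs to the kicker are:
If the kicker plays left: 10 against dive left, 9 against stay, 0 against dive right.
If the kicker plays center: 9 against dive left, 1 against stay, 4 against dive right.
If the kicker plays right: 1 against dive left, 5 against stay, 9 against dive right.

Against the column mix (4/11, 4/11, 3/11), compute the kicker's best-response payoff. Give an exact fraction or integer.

76/11

left: (10)·(4/11) + (9)·(4/11) + (0)·(3/11) = 76/11.
center: (9)·(4/11) + (1)·(4/11) + (4)·(3/11) = 52/11.
right: (1)·(4/11) + (5)·(4/11) + (9)·(3/11) = 51/11.
The best pure response is left with expected payoff 76/11.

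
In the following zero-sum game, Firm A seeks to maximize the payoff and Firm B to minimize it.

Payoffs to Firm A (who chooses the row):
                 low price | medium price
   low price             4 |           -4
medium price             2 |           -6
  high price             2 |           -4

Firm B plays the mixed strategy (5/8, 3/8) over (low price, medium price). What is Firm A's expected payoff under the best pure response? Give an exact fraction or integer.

low price: (4)·(5/8) + (-4)·(3/8) = 1.
medium price: (2)·(5/8) + (-6)·(3/8) = -1.
high price: (2)·(5/8) + (-4)·(3/8) = -1/4.
The best pure response is low price with expected payoff 1.

1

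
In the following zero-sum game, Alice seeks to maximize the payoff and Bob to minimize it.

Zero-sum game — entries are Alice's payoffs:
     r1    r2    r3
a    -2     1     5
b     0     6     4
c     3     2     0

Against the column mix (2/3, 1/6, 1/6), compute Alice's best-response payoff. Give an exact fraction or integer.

7/3

a: (-2)·(2/3) + (1)·(1/6) + (5)·(1/6) = -1/3.
b: (0)·(2/3) + (6)·(1/6) + (4)·(1/6) = 5/3.
c: (3)·(2/3) + (2)·(1/6) + (0)·(1/6) = 7/3.
The best pure response is c with expected payoff 7/3.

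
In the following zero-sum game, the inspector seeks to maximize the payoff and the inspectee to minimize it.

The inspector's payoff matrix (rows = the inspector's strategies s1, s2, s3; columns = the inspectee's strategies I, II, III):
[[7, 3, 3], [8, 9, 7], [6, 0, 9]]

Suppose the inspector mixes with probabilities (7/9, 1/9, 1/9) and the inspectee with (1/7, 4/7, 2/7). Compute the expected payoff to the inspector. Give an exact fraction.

Against (1/7, 4/7, 2/7), each row's expected payoff is s1: 25/7; s2: 58/7; s3: 24/7.
Taking the (7/9, 1/9, 1/9)-weighted average: (7/9)·(25/7) + (1/9)·(58/7) + (1/9)·(24/7) = 257/63.

257/63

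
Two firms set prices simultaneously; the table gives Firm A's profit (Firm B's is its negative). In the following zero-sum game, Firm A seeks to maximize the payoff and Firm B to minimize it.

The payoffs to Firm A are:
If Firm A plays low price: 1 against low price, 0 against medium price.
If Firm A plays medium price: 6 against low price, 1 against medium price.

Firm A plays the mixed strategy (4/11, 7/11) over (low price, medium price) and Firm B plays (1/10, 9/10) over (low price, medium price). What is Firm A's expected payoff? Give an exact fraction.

Against (1/10, 9/10), each row's expected payoff is low price: 1/10; medium price: 3/2.
Taking the (4/11, 7/11)-weighted average: (4/11)·(1/10) + (7/11)·(3/2) = 109/110.

109/110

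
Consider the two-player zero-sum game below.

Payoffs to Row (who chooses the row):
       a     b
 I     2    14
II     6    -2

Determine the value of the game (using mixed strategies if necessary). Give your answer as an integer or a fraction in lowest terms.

Row minima are 2 and -2, so Row's maximin is 2; column maxima are 6 and 14, so Column's minimax is 6. These differ, so the equilibrium is in mixed strategies.
Let Row play I with probability p. Column is indifferent when 2p + 6(1−p) = 14p − 2(1−p), giving p = 2/5.
Let Column play a with probability q. Row is indifferent when 2q + 14(1−q) = 6q − 2(1−q), giving q = 4/5.
The value is 2·(4/5) + (14)·(1/5) = 22/5.

22/5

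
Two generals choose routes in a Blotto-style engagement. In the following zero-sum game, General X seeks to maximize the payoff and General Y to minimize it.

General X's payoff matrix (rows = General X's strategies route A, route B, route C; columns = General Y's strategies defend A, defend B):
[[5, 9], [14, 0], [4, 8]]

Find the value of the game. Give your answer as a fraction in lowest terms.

7

Row route C is strictly dominated by row route A, so General X never plays it.
The remaining 2×2 game on (route A, route B) × (defend A, defend B) has no saddle point. Let General X play route A with probability p; indifference gives 5p + 14(1−p) = 9p, so p = 7/9.
Similarly General Y's optimal q on defend A is 1/2, and the value is 5·(1/2) + (9)·(1/2) = 7.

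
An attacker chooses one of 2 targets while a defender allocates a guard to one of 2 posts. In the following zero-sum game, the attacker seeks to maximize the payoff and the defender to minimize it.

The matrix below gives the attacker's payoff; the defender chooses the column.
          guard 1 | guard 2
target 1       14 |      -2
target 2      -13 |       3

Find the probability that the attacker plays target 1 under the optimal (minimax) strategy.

1/2

Row minima are -2 and -13, so the attacker's maximin is -2; column maxima are 14 and 3, so the defender's minimax is 3. These differ, so the equilibrium is in mixed strategies.
Let the attacker play target 1 with probability p. The defender is indifferent when 14p − 13(1−p) = −2p + 3(1−p), giving p = 1/2.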